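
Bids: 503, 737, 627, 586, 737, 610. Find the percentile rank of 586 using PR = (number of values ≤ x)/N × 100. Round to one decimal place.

33.3

N = 6.
Strictly below 586: 1. Equal to 586: 1.
PR = 2/6 × 100 = 33.3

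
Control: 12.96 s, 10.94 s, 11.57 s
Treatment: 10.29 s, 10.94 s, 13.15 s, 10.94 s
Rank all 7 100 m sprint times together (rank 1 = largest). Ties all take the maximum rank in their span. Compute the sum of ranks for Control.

11

Sorted (descending): 13.15, 12.96, 11.57, 10.94, 10.94, 10.94, 10.29
The 3 values of 10.94 occupy positions 4–6 → each gets rank 6.
Control values → pooled ranks: 12.96→2, 10.94→6, 11.57→3
Rank sum = 2 + 6 + 3 = 11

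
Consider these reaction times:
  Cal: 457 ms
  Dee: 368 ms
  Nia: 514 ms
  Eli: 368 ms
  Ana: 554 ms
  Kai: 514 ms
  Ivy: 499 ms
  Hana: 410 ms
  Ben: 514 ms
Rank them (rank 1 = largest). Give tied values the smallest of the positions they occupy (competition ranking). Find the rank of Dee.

Sorted (descending): 554, 514, 514, 514, 499, 457, 410, 368, 368
The 3 values of 514 occupy positions 2–4 → each gets rank 2.
The 2 values of 368 occupy positions 8–9 → each gets rank 8.
Dee has value 368 ms → rank 8.

8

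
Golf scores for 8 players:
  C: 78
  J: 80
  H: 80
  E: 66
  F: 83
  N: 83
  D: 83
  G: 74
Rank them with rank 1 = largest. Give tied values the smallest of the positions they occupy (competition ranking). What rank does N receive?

1

Sorted (descending): 83, 83, 83, 80, 80, 78, 74, 66
The 3 values of 83 occupy positions 1–3 → each gets rank 1.
The 2 values of 80 occupy positions 4–5 → each gets rank 4.
N has value 83 → rank 1.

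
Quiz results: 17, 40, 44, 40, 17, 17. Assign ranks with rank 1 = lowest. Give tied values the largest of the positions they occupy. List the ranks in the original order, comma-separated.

3, 5, 6, 5, 3, 3

Sorted (ascending): 17, 17, 17, 40, 40, 44
The 3 values of 17 occupy positions 1–3 → each gets rank 3.
The 2 values of 40 occupy positions 4–5 → each gets rank 5.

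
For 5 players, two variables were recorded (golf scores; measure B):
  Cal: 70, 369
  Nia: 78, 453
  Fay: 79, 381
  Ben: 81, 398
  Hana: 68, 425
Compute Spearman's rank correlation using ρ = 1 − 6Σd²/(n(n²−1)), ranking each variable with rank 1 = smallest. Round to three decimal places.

-0.100

Ranks of variable 1: 2, 3, 4, 5, 1
Ranks of variable 2: 1, 5, 2, 3, 4
d = r₁ − r₂: 1, -2, 2, 2, -3
d²: 1, 4, 4, 4, 9; Σd² = 22
ρ = 1 − 6·22/(5·24) = 1 − 132/120 = -0.100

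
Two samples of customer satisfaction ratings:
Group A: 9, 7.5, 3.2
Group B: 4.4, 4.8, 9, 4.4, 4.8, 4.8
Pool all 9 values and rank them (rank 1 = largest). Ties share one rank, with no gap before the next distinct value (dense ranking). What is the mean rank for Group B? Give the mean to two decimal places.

3.00

Sorted (descending): 9, 9, 7.5, 4.8, 4.8, 4.8, 4.4, 4.4, 3.2
The 2 values of 9 share dense rank 1.
The 3 values of 4.8 share dense rank 3.
The 2 values of 4.4 share dense rank 4.
Remaining distinct values take the next consecutive integers.
Group B values → pooled ranks: 4.4→4, 4.8→3, 9→1, 4.4→4, 4.8→3, 4.8→3
Mean rank = (4 + 3 + 1 + 4 + 3 + 3) / 6 = 3.00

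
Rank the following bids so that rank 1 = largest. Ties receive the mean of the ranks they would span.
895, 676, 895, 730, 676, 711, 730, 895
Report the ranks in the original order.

Sorted (descending): 895, 895, 895, 730, 730, 711, 676, 676
The 3 values of 895 occupy positions 1–3 → average rank 2.
The 2 values of 730 occupy positions 4–5 → average rank (4+5)/2 = 4.5.
The 2 values of 676 occupy positions 7–8 → average rank (7+8)/2 = 7.5.

2, 7.5, 2, 4.5, 7.5, 6, 4.5, 2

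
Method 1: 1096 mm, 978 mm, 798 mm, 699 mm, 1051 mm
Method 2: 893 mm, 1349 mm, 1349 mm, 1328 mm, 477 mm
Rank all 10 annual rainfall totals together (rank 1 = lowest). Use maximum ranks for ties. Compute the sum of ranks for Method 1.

23

Sorted (ascending): 477, 699, 798, 893, 978, 1051, 1096, 1328, 1349, 1349
The 2 values of 1349 occupy positions 9–10 → each gets rank 10.
Method 1 values → pooled ranks: 1096→7, 978→5, 798→3, 699→2, 1051→6
Rank sum = 7 + 5 + 3 + 2 + 6 = 23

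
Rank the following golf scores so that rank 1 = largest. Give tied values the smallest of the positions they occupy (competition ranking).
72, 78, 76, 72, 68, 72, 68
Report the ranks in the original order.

Sorted (descending): 78, 76, 72, 72, 72, 68, 68
The 3 values of 72 occupy positions 3–5 → each gets rank 3.
The 2 values of 68 occupy positions 6–7 → each gets rank 6.

3, 1, 2, 3, 6, 3, 6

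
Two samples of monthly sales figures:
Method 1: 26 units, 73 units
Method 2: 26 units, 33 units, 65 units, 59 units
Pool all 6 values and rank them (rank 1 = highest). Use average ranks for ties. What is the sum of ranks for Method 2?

14.5

Sorted (descending): 73, 65, 59, 33, 26, 26
The 2 values of 26 occupy positions 5–6 → average rank (5+6)/2 = 5.5.
Method 2 values → pooled ranks: 26→5.5, 33→4, 65→2, 59→3
Rank sum = 5.5 + 4 + 2 + 3 = 14.5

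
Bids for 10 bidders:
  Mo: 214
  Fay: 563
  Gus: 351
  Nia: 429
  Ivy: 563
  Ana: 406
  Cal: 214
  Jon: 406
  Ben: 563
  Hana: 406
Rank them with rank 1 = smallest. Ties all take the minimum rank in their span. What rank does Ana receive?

4

Sorted (ascending): 214, 214, 351, 406, 406, 406, 429, 563, 563, 563
The 2 values of 214 occupy positions 1–2 → each gets rank 1.
The 3 values of 406 occupy positions 4–6 → each gets rank 4.
The 3 values of 563 occupy positions 8–10 → each gets rank 8.
Ana has value 406 → rank 4.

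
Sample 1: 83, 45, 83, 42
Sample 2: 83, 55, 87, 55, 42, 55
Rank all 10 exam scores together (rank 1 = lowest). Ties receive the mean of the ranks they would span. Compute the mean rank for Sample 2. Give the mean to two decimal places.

5.75

Sorted (ascending): 42, 42, 45, 55, 55, 55, 83, 83, 83, 87
The 2 values of 42 occupy positions 1–2 → average rank (1+2)/2 = 1.5.
The 3 values of 55 occupy positions 4–6 → average rank 5.
The 3 values of 83 occupy positions 7–9 → average rank 8.
Sample 2 values → pooled ranks: 83→8, 55→5, 87→10, 55→5, 42→1.5, 55→5
Mean rank = (8 + 5 + 10 + 5 + 1.5 + 5) / 6 = 5.75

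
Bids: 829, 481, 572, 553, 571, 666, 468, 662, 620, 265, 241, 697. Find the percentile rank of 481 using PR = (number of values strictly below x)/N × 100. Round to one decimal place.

25.0

N = 12.
Strictly below 481: 3. Equal to 481: 1.
PR = 3/12 × 100 = 25.0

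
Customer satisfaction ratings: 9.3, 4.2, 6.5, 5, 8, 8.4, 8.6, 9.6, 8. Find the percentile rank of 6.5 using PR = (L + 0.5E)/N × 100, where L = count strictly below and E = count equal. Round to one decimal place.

27.8

N = 9.
Strictly below 6.5: 2. Equal to 6.5: 1.
PR = (2 + 0.5·1)/9 × 100 = 27.8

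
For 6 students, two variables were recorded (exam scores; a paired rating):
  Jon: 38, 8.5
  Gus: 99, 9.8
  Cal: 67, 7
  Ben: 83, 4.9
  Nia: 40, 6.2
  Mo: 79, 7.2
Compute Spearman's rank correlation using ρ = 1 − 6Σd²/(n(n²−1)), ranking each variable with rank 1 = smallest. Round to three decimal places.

0.086

Ranks of variable 1: 1, 6, 3, 5, 2, 4
Ranks of variable 2: 5, 6, 3, 1, 2, 4
d = r₁ − r₂: -4, 0, 0, 4, 0, 0
d²: 16, 0, 0, 16, 0, 0; Σd² = 32
ρ = 1 − 6·32/(6·35) = 1 − 192/210 = 0.086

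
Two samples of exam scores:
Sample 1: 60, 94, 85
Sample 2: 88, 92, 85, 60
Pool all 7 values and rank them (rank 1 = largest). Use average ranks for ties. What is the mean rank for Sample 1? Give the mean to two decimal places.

Sorted (descending): 94, 92, 88, 85, 85, 60, 60
The 2 values of 85 occupy positions 4–5 → average rank (4+5)/2 = 4.5.
The 2 values of 60 occupy positions 6–7 → average rank (6+7)/2 = 6.5.
Sample 1 values → pooled ranks: 60→6.5, 94→1, 85→4.5
Mean rank = (6.5 + 1 + 4.5) / 3 = 4.00

4.00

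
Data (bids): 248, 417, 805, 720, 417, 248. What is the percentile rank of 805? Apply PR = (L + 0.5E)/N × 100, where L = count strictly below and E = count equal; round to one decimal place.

N = 6.
Strictly below 805: 5. Equal to 805: 1.
PR = (5 + 0.5·1)/6 × 100 = 91.7

91.7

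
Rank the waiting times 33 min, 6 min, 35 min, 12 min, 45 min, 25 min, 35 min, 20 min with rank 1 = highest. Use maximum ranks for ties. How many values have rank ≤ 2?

1

Sorted (descending): 45, 35, 35, 33, 25, 20, 12, 6
The 2 values of 35 occupy positions 2–3 → each gets rank 3.
Ranks ≤ 2: {1} → 1 value.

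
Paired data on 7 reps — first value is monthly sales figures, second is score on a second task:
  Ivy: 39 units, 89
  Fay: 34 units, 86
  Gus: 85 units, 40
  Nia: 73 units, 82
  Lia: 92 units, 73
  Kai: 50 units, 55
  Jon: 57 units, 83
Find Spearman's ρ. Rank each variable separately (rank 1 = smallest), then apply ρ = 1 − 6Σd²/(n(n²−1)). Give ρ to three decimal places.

-0.679

Ranks of variable 1: 2, 1, 6, 5, 7, 3, 4
Ranks of variable 2: 7, 6, 1, 4, 3, 2, 5
d = r₁ − r₂: -5, -5, 5, 1, 4, 1, -1
d²: 25, 25, 25, 1, 16, 1, 1; Σd² = 94
ρ = 1 − 6·94/(7·48) = 1 − 564/336 = -0.679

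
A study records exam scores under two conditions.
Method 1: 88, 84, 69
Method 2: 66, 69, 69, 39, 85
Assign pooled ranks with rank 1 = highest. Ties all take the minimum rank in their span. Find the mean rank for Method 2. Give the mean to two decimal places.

Sorted (descending): 88, 85, 84, 69, 69, 69, 66, 39
The 3 values of 69 occupy positions 4–6 → each gets rank 4.
Method 2 values → pooled ranks: 66→7, 69→4, 69→4, 39→8, 85→2
Mean rank = (7 + 4 + 4 + 8 + 2) / 5 = 5.00

5.00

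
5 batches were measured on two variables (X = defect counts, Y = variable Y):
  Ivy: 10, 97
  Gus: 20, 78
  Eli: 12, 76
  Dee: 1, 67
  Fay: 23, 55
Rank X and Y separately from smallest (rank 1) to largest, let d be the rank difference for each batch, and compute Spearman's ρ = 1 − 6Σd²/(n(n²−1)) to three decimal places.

Ranks of variable 1: 2, 4, 3, 1, 5
Ranks of variable 2: 5, 4, 3, 2, 1
d = r₁ − r₂: -3, 0, 0, -1, 4
d²: 9, 0, 0, 1, 16; Σd² = 26
ρ = 1 − 6·26/(5·24) = 1 − 156/120 = -0.300

-0.300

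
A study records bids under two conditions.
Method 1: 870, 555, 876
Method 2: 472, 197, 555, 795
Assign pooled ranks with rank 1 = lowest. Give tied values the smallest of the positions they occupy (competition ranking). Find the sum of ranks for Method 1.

Sorted (ascending): 197, 472, 555, 555, 795, 870, 876
The 2 values of 555 occupy positions 3–4 → each gets rank 3.
Method 1 values → pooled ranks: 870→6, 555→3, 876→7
Rank sum = 6 + 3 + 7 = 16

16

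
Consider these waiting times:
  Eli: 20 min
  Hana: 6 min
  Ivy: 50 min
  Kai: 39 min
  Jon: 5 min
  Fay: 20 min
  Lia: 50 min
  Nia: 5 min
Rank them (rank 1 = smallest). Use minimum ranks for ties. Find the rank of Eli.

4

Sorted (ascending): 5, 5, 6, 20, 20, 39, 50, 50
The 2 values of 5 occupy positions 1–2 → each gets rank 1.
The 2 values of 20 occupy positions 4–5 → each gets rank 4.
The 2 values of 50 occupy positions 7–8 → each gets rank 7.
Eli has value 20 min → rank 4.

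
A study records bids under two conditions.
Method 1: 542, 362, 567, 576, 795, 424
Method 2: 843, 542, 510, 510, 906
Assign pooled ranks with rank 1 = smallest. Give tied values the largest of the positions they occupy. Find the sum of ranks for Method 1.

33

Sorted (ascending): 362, 424, 510, 510, 542, 542, 567, 576, 795, 843, 906
The 2 values of 510 occupy positions 3–4 → each gets rank 4.
The 2 values of 542 occupy positions 5–6 → each gets rank 6.
Method 1 values → pooled ranks: 542→6, 362→1, 567→7, 576→8, 795→9, 424→2
Rank sum = 6 + 1 + 7 + 8 + 9 + 2 = 33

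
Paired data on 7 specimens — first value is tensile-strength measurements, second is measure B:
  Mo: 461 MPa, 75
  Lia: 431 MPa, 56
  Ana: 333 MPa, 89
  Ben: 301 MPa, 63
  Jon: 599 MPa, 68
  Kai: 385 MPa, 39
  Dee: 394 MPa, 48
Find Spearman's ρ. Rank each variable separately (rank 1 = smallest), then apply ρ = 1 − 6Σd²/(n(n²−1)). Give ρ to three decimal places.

0.107

Ranks of variable 1: 6, 5, 2, 1, 7, 3, 4
Ranks of variable 2: 6, 3, 7, 4, 5, 1, 2
d = r₁ − r₂: 0, 2, -5, -3, 2, 2, 2
d²: 0, 4, 25, 9, 4, 4, 4; Σd² = 50
ρ = 1 − 6·50/(7·48) = 1 − 300/336 = 0.107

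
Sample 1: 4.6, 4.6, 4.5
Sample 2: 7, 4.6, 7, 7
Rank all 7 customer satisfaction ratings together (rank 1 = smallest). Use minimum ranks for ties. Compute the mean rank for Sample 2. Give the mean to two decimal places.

Sorted (ascending): 4.5, 4.6, 4.6, 4.6, 7, 7, 7
The 3 values of 4.6 occupy positions 2–4 → each gets rank 2.
The 3 values of 7 occupy positions 5–7 → each gets rank 5.
Sample 2 values → pooled ranks: 7→5, 4.6→2, 7→5, 7→5
Mean rank = (5 + 2 + 5 + 5) / 4 = 4.25

4.25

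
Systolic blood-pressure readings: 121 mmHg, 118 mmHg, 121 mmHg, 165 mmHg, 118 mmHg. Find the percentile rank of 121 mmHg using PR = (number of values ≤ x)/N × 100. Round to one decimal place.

N = 5.
Strictly below 121: 2. Equal to 121: 2.
PR = 4/5 × 100 = 80.0

80.0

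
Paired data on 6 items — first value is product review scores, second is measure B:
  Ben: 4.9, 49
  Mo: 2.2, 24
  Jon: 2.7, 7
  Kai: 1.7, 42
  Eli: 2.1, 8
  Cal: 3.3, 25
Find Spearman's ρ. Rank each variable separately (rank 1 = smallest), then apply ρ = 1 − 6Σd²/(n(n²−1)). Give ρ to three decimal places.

0.257

Ranks of variable 1: 6, 3, 4, 1, 2, 5
Ranks of variable 2: 6, 3, 1, 5, 2, 4
d = r₁ − r₂: 0, 0, 3, -4, 0, 1
d²: 0, 0, 9, 16, 0, 1; Σd² = 26
ρ = 1 − 6·26/(6·35) = 1 − 156/210 = 0.257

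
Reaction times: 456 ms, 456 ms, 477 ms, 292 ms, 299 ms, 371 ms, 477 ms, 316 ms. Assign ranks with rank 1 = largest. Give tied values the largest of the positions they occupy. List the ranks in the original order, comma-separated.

4, 4, 2, 8, 7, 5, 2, 6

Sorted (descending): 477, 477, 456, 456, 371, 316, 299, 292
The 2 values of 477 occupy positions 1–2 → each gets rank 2.
The 2 values of 456 occupy positions 3–4 → each gets rank 4.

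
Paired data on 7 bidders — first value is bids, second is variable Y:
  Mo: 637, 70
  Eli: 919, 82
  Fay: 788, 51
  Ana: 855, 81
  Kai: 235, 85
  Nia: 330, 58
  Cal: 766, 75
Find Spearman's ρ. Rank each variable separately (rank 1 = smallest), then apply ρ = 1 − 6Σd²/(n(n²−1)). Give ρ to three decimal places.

0.036

Ranks of variable 1: 3, 7, 5, 6, 1, 2, 4
Ranks of variable 2: 3, 6, 1, 5, 7, 2, 4
d = r₁ − r₂: 0, 1, 4, 1, -6, 0, 0
d²: 0, 1, 16, 1, 36, 0, 0; Σd² = 54
ρ = 1 − 6·54/(7·48) = 1 − 324/336 = 0.036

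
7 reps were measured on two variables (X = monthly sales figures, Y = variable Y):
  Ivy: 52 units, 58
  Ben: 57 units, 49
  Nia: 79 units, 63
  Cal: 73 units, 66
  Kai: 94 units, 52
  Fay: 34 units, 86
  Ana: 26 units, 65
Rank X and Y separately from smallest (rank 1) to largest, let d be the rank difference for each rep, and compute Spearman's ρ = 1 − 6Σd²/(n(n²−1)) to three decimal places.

-0.429

Ranks of variable 1: 3, 4, 6, 5, 7, 2, 1
Ranks of variable 2: 3, 1, 4, 6, 2, 7, 5
d = r₁ − r₂: 0, 3, 2, -1, 5, -5, -4
d²: 0, 9, 4, 1, 25, 25, 16; Σd² = 80
ρ = 1 − 6·80/(7·48) = 1 − 480/336 = -0.429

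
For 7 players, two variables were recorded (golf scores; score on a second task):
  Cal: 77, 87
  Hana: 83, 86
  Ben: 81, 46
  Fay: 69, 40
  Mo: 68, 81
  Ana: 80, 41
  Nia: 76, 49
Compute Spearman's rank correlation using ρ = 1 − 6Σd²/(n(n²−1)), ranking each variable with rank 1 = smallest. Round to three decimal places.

0.179

Ranks of variable 1: 4, 7, 6, 2, 1, 5, 3
Ranks of variable 2: 7, 6, 3, 1, 5, 2, 4
d = r₁ − r₂: -3, 1, 3, 1, -4, 3, -1
d²: 9, 1, 9, 1, 16, 9, 1; Σd² = 46
ρ = 1 − 6·46/(7·48) = 1 − 276/336 = 0.179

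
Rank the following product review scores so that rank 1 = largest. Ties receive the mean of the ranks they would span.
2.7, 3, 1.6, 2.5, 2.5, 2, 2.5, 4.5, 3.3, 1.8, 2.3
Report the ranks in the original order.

4, 3, 11, 6, 6, 9, 6, 1, 2, 10, 8

Sorted (descending): 4.5, 3.3, 3, 2.7, 2.5, 2.5, 2.5, 2.3, 2, 1.8, 1.6
The 3 values of 2.5 occupy positions 5–7 → average rank 6.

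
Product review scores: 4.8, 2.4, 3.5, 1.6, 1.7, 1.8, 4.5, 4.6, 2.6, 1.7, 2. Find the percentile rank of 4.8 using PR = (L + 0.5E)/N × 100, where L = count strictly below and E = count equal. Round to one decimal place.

95.5

N = 11.
Strictly below 4.8: 10. Equal to 4.8: 1.
PR = (10 + 0.5·1)/11 × 100 = 95.5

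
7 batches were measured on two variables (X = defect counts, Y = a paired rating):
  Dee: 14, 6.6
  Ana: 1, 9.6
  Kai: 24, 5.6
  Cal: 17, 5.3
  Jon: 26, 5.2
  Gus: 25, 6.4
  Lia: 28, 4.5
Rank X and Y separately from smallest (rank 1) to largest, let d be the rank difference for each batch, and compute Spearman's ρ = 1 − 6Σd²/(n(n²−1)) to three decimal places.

-0.857

Ranks of variable 1: 2, 1, 4, 3, 6, 5, 7
Ranks of variable 2: 6, 7, 4, 3, 2, 5, 1
d = r₁ − r₂: -4, -6, 0, 0, 4, 0, 6
d²: 16, 36, 0, 0, 16, 0, 36; Σd² = 104
ρ = 1 − 6·104/(7·48) = 1 − 624/336 = -0.857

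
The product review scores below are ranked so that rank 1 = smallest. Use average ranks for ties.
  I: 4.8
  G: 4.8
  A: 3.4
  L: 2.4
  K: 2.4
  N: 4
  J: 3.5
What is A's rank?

Sorted (ascending): 2.4, 2.4, 3.4, 3.5, 4, 4.8, 4.8
The 2 values of 2.4 occupy positions 1–2 → average rank (1+2)/2 = 1.5.
The 2 values of 4.8 occupy positions 6–7 → average rank (6+7)/2 = 6.5.
A has value 3.4 → rank 3.

3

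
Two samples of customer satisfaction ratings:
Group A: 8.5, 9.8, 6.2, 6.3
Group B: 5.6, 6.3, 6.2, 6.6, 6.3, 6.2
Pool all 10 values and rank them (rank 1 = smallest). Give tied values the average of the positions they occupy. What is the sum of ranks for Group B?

27

Sorted (ascending): 5.6, 6.2, 6.2, 6.2, 6.3, 6.3, 6.3, 6.6, 8.5, 9.8
The 3 values of 6.2 occupy positions 2–4 → average rank 3.
The 3 values of 6.3 occupy positions 5–7 → average rank 6.
Group B values → pooled ranks: 5.6→1, 6.3→6, 6.2→3, 6.6→8, 6.3→6, 6.2→3
Rank sum = 1 + 6 + 3 + 8 + 6 + 3 = 27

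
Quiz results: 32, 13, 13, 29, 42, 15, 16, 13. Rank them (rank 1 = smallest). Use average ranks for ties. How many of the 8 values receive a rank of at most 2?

Sorted (ascending): 13, 13, 13, 15, 16, 29, 32, 42
The 3 values of 13 occupy positions 1–3 → average rank 2.
Ranks ≤ 2: {2, 2, 2} → 3 values.

3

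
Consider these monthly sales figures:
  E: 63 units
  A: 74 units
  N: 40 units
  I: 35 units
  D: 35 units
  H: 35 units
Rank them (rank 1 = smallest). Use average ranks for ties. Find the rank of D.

2

Sorted (ascending): 35, 35, 35, 40, 63, 74
The 3 values of 35 occupy positions 1–3 → average rank 2.
D has value 35 units → rank 2.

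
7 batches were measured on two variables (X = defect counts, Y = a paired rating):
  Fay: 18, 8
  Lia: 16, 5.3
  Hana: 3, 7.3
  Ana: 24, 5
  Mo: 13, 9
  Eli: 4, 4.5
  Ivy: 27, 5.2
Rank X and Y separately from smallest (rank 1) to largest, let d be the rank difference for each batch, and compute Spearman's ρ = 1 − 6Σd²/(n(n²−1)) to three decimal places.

Ranks of variable 1: 5, 4, 1, 6, 3, 2, 7
Ranks of variable 2: 6, 4, 5, 2, 7, 1, 3
d = r₁ − r₂: -1, 0, -4, 4, -4, 1, 4
d²: 1, 0, 16, 16, 16, 1, 16; Σd² = 66
ρ = 1 − 6·66/(7·48) = 1 − 396/336 = -0.179

-0.179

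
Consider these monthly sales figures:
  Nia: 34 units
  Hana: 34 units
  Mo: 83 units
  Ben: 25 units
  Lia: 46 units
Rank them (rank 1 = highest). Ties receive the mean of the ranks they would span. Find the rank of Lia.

Sorted (descending): 83, 46, 34, 34, 25
The 2 values of 34 occupy positions 3–4 → average rank (3+4)/2 = 3.5.
Lia has value 46 units → rank 2.

2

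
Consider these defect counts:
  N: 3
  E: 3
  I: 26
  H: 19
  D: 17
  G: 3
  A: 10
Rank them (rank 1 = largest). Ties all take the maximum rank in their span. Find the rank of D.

3

Sorted (descending): 26, 19, 17, 10, 3, 3, 3
The 3 values of 3 occupy positions 5–7 → each gets rank 7.
D has value 17 → rank 3.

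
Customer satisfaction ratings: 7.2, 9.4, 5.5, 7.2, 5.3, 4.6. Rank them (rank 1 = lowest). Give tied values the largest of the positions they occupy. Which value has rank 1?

Sorted (ascending): 4.6, 5.3, 5.5, 7.2, 7.2, 9.4
The 2 values of 7.2 occupy positions 4–5 → each gets rank 5.
Rank 1 → value 4.6.

4.6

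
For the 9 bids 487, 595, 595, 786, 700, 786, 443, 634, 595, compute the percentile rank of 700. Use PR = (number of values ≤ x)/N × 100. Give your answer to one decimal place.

N = 9.
Strictly below 700: 6. Equal to 700: 1.
PR = 7/9 × 100 = 77.8

77.8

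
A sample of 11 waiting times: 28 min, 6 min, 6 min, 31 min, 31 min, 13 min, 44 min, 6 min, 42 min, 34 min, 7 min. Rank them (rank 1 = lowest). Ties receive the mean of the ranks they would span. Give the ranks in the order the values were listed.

Sorted (ascending): 6, 6, 6, 7, 13, 28, 31, 31, 34, 42, 44
The 3 values of 6 occupy positions 1–3 → average rank 2.
The 2 values of 31 occupy positions 7–8 → average rank (7+8)/2 = 7.5.

6, 2, 2, 7.5, 7.5, 5, 11, 2, 10, 9, 4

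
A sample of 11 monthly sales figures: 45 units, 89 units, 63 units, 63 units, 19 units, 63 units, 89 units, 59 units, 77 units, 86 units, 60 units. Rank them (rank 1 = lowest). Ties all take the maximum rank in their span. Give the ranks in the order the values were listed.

Sorted (ascending): 19, 45, 59, 60, 63, 63, 63, 77, 86, 89, 89
The 3 values of 63 occupy positions 5–7 → each gets rank 7.
The 2 values of 89 occupy positions 10–11 → each gets rank 11.

2, 11, 7, 7, 1, 7, 11, 3, 8, 9, 4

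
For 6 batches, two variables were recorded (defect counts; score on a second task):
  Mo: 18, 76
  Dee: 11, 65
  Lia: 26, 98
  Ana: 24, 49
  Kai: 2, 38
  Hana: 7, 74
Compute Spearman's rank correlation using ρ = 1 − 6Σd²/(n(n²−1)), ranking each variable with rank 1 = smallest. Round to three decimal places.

0.600

Ranks of variable 1: 4, 3, 6, 5, 1, 2
Ranks of variable 2: 5, 3, 6, 2, 1, 4
d = r₁ − r₂: -1, 0, 0, 3, 0, -2
d²: 1, 0, 0, 9, 0, 4; Σd² = 14
ρ = 1 − 6·14/(6·35) = 1 − 84/210 = 0.600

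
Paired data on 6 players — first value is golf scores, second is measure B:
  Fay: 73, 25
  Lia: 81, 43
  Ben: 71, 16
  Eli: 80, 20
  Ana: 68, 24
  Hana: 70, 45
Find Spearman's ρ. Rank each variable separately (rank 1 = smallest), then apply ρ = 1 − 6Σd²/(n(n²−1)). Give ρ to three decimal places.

0.029

Ranks of variable 1: 4, 6, 3, 5, 1, 2
Ranks of variable 2: 4, 5, 1, 2, 3, 6
d = r₁ − r₂: 0, 1, 2, 3, -2, -4
d²: 0, 1, 4, 9, 4, 16; Σd² = 34
ρ = 1 − 6·34/(6·35) = 1 − 204/210 = 0.029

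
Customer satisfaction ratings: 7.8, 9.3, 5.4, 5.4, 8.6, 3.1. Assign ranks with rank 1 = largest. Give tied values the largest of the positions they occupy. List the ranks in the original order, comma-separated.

Sorted (descending): 9.3, 8.6, 7.8, 5.4, 5.4, 3.1
The 2 values of 5.4 occupy positions 4–5 → each gets rank 5.

3, 1, 5, 5, 2, 6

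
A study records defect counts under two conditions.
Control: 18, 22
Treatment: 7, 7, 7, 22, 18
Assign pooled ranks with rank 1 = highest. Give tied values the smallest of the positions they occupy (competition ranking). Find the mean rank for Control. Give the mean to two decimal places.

2.00

Sorted (descending): 22, 22, 18, 18, 7, 7, 7
The 2 values of 22 occupy positions 1–2 → each gets rank 1.
The 2 values of 18 occupy positions 3–4 → each gets rank 3.
The 3 values of 7 occupy positions 5–7 → each gets rank 5.
Control values → pooled ranks: 18→3, 22→1
Mean rank = (3 + 1) / 2 = 2.00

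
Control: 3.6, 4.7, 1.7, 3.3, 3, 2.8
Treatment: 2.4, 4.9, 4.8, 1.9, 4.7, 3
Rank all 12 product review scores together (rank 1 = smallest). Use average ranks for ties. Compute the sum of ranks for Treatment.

43

Sorted (ascending): 1.7, 1.9, 2.4, 2.8, 3, 3, 3.3, 3.6, 4.7, 4.7, 4.8, 4.9
The 2 values of 3 occupy positions 5–6 → average rank (5+6)/2 = 5.5.
The 2 values of 4.7 occupy positions 9–10 → average rank (9+10)/2 = 9.5.
Treatment values → pooled ranks: 2.4→3, 4.9→12, 4.8→11, 1.9→2, 4.7→9.5, 3→5.5
Rank sum = 3 + 12 + 11 + 2 + 9.5 + 5.5 = 43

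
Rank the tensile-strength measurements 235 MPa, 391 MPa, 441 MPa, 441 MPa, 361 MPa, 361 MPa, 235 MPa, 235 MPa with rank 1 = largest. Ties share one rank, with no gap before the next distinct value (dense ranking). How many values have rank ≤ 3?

5

Sorted (descending): 441, 441, 391, 361, 361, 235, 235, 235
The 2 values of 441 share dense rank 1.
The 2 values of 361 share dense rank 3.
The 3 values of 235 share dense rank 4.
Remaining distinct values take the next consecutive integers.
Ranks ≤ 3: {1, 1, 2, 3, 3} → 5 values.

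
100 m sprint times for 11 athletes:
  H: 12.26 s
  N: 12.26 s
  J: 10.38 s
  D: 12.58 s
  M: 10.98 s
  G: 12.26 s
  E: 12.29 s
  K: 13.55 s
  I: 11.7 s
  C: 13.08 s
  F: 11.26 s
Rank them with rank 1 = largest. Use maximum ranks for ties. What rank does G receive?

Sorted (descending): 13.55, 13.08, 12.58, 12.29, 12.26, 12.26, 12.26, 11.7, 11.26, 10.98, 10.38
The 3 values of 12.26 occupy positions 5–7 → each gets rank 7.
G has value 12.26 s → rank 7.

7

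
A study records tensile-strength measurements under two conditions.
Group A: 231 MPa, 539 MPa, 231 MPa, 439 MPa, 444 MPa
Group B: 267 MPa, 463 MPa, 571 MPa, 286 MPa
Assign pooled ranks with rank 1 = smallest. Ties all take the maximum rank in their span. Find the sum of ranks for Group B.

Sorted (ascending): 231, 231, 267, 286, 439, 444, 463, 539, 571
The 2 values of 231 occupy positions 1–2 → each gets rank 2.
Group B values → pooled ranks: 267→3, 463→7, 571→9, 286→4
Rank sum = 3 + 7 + 9 + 4 = 23

23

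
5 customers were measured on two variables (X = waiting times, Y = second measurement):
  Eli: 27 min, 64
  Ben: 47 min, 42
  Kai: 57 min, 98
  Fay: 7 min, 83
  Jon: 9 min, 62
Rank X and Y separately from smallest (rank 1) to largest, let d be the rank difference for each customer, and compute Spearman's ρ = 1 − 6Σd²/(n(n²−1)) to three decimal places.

Ranks of variable 1: 3, 4, 5, 1, 2
Ranks of variable 2: 3, 1, 5, 4, 2
d = r₁ − r₂: 0, 3, 0, -3, 0
d²: 0, 9, 0, 9, 0; Σd² = 18
ρ = 1 − 6·18/(5·24) = 1 − 108/120 = 0.100

0.100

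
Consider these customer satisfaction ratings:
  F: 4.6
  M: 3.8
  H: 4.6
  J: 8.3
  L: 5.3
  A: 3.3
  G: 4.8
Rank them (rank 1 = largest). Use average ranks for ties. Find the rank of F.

4.5

Sorted (descending): 8.3, 5.3, 4.8, 4.6, 4.6, 3.8, 3.3
The 2 values of 4.6 occupy positions 4–5 → average rank (4+5)/2 = 4.5.
F has value 4.6 → rank 4.5.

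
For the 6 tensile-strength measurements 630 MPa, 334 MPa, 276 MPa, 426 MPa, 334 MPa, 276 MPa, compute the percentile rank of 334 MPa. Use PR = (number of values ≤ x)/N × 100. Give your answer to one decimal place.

66.7

N = 6.
Strictly below 334: 2. Equal to 334: 2.
PR = 4/6 × 100 = 66.7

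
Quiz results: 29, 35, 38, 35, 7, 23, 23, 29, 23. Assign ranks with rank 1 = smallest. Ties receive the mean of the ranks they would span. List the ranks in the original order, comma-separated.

5.5, 7.5, 9, 7.5, 1, 3, 3, 5.5, 3

Sorted (ascending): 7, 23, 23, 23, 29, 29, 35, 35, 38
The 3 values of 23 occupy positions 2–4 → average rank 3.
The 2 values of 29 occupy positions 5–6 → average rank (5+6)/2 = 5.5.
The 2 values of 35 occupy positions 7–8 → average rank (7+8)/2 = 7.5.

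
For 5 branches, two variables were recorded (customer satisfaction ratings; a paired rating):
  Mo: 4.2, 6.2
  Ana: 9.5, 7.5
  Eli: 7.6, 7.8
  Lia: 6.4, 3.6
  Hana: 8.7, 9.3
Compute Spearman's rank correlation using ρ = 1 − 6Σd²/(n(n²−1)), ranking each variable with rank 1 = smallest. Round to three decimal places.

Ranks of variable 1: 1, 5, 3, 2, 4
Ranks of variable 2: 2, 3, 4, 1, 5
d = r₁ − r₂: -1, 2, -1, 1, -1
d²: 1, 4, 1, 1, 1; Σd² = 8
ρ = 1 − 6·8/(5·24) = 1 − 48/120 = 0.600

0.600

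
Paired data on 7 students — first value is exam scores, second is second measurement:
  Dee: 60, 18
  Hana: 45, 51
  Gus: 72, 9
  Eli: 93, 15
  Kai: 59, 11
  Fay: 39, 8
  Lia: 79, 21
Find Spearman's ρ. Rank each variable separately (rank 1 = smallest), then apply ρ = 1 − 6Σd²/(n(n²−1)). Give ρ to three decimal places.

0.214

Ranks of variable 1: 4, 2, 5, 7, 3, 1, 6
Ranks of variable 2: 5, 7, 2, 4, 3, 1, 6
d = r₁ − r₂: -1, -5, 3, 3, 0, 0, 0
d²: 1, 25, 9, 9, 0, 0, 0; Σd² = 44
ρ = 1 − 6·44/(7·48) = 1 − 264/336 = 0.214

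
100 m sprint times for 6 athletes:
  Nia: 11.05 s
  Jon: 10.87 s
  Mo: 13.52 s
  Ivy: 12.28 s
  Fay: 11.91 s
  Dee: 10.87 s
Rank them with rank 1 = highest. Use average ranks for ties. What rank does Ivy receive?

Sorted (descending): 13.52, 12.28, 11.91, 11.05, 10.87, 10.87
The 2 values of 10.87 occupy positions 5–6 → average rank (5+6)/2 = 5.5.
Ivy has value 12.28 s → rank 2.

2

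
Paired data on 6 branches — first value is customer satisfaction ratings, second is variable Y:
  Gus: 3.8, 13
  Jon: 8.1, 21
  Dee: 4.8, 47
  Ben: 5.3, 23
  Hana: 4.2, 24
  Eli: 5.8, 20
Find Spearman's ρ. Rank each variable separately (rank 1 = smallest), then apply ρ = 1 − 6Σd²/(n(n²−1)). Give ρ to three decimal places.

-0.029

Ranks of variable 1: 1, 6, 3, 4, 2, 5
Ranks of variable 2: 1, 3, 6, 4, 5, 2
d = r₁ − r₂: 0, 3, -3, 0, -3, 3
d²: 0, 9, 9, 0, 9, 9; Σd² = 36
ρ = 1 − 6·36/(6·35) = 1 − 216/210 = -0.029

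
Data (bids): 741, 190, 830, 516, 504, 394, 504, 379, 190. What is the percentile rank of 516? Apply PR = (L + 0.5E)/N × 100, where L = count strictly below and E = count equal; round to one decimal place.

N = 9.
Strictly below 516: 6. Equal to 516: 1.
PR = (6 + 0.5·1)/9 × 100 = 72.2

72.2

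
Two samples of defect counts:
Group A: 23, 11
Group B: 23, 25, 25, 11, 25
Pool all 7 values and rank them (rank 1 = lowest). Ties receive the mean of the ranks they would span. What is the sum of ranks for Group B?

23

Sorted (ascending): 11, 11, 23, 23, 25, 25, 25
The 2 values of 11 occupy positions 1–2 → average rank (1+2)/2 = 1.5.
The 2 values of 23 occupy positions 3–4 → average rank (3+4)/2 = 3.5.
The 3 values of 25 occupy positions 5–7 → average rank 6.
Group B values → pooled ranks: 23→3.5, 25→6, 25→6, 11→1.5, 25→6
Rank sum = 3.5 + 6 + 6 + 1.5 + 6 = 23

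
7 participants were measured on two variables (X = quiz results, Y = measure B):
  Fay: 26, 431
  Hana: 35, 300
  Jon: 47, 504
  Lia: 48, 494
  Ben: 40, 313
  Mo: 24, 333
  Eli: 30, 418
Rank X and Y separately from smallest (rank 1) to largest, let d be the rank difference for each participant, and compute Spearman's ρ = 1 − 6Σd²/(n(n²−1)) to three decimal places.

0.393

Ranks of variable 1: 2, 4, 6, 7, 5, 1, 3
Ranks of variable 2: 5, 1, 7, 6, 2, 3, 4
d = r₁ − r₂: -3, 3, -1, 1, 3, -2, -1
d²: 9, 9, 1, 1, 9, 4, 1; Σd² = 34
ρ = 1 − 6·34/(7·48) = 1 − 204/336 = 0.393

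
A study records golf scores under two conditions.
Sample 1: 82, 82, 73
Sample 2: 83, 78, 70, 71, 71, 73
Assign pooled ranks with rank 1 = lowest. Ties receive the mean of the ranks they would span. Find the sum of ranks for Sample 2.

Sorted (ascending): 70, 71, 71, 73, 73, 78, 82, 82, 83
The 2 values of 71 occupy positions 2–3 → average rank (2+3)/2 = 2.5.
The 2 values of 73 occupy positions 4–5 → average rank (4+5)/2 = 4.5.
The 2 values of 82 occupy positions 7–8 → average rank (7+8)/2 = 7.5.
Sample 2 values → pooled ranks: 83→9, 78→6, 70→1, 71→2.5, 71→2.5, 73→4.5
Rank sum = 9 + 6 + 1 + 2.5 + 2.5 + 4.5 = 25.5

25.5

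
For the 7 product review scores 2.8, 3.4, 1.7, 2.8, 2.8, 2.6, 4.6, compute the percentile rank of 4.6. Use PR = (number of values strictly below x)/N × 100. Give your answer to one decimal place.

85.7

N = 7.
Strictly below 4.6: 6. Equal to 4.6: 1.
PR = 6/7 × 100 = 85.7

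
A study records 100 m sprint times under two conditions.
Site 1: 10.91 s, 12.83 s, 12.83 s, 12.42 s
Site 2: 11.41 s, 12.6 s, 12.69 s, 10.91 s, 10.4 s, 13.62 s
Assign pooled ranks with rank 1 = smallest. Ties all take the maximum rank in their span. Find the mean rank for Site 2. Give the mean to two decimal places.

5.17

Sorted (ascending): 10.4, 10.91, 10.91, 11.41, 12.42, 12.6, 12.69, 12.83, 12.83, 13.62
The 2 values of 10.91 occupy positions 2–3 → each gets rank 3.
The 2 values of 12.83 occupy positions 8–9 → each gets rank 9.
Site 2 values → pooled ranks: 11.41→4, 12.6→6, 12.69→7, 10.91→3, 10.4→1, 13.62→10
Mean rank = (4 + 6 + 7 + 3 + 1 + 10) / 6 = 5.17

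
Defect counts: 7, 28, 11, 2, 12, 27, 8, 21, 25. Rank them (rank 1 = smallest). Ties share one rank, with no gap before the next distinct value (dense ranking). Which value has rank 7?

Sorted (ascending): 2, 7, 8, 11, 12, 21, 25, 27, 28
No ties — each value takes its position as its rank.
Rank 7 → value 25.

25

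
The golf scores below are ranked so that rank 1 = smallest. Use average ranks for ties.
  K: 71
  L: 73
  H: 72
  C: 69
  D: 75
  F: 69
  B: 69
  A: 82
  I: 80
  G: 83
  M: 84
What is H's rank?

Sorted (ascending): 69, 69, 69, 71, 72, 73, 75, 80, 82, 83, 84
The 3 values of 69 occupy positions 1–3 → average rank 2.
H has value 72 → rank 5.

5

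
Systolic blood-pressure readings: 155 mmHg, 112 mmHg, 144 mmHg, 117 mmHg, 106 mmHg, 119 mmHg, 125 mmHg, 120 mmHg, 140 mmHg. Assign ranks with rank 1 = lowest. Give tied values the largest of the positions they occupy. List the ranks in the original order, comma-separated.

9, 2, 8, 3, 1, 4, 6, 5, 7

Sorted (ascending): 106, 112, 117, 119, 120, 125, 140, 144, 155
No ties — each value takes its position as its rank.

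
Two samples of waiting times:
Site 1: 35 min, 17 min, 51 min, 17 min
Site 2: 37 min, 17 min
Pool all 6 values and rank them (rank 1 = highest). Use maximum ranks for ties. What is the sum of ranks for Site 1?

16

Sorted (descending): 51, 37, 35, 17, 17, 17
The 3 values of 17 occupy positions 4–6 → each gets rank 6.
Site 1 values → pooled ranks: 35→3, 17→6, 51→1, 17→6
Rank sum = 3 + 6 + 1 + 6 = 16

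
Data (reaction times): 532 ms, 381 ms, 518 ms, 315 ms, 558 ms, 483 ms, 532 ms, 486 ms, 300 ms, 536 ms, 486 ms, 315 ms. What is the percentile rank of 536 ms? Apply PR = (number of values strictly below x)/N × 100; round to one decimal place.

N = 12.
Strictly below 536: 10. Equal to 536: 1.
PR = 10/12 × 100 = 83.3

83.3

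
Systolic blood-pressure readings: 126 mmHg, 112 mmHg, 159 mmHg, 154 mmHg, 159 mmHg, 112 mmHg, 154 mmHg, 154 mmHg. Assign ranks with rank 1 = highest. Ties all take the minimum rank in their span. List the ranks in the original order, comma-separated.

6, 7, 1, 3, 1, 7, 3, 3

Sorted (descending): 159, 159, 154, 154, 154, 126, 112, 112
The 2 values of 159 occupy positions 1–2 → each gets rank 1.
The 3 values of 154 occupy positions 3–5 → each gets rank 3.
The 2 values of 112 occupy positions 7–8 → each gets rank 7.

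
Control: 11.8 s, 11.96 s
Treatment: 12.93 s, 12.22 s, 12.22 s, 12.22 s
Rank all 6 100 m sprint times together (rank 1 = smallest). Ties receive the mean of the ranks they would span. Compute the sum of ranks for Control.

Sorted (ascending): 11.8, 11.96, 12.22, 12.22, 12.22, 12.93
The 3 values of 12.22 occupy positions 3–5 → average rank 4.
Control values → pooled ranks: 11.8→1, 11.96→2
Rank sum = 1 + 2 = 3

3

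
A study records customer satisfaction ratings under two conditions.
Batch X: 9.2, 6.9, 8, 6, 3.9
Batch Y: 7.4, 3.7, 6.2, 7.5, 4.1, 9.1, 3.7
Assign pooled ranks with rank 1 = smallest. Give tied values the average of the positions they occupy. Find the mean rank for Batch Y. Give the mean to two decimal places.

Sorted (ascending): 3.7, 3.7, 3.9, 4.1, 6, 6.2, 6.9, 7.4, 7.5, 8, 9.1, 9.2
The 2 values of 3.7 occupy positions 1–2 → average rank (1+2)/2 = 1.5.
Batch Y values → pooled ranks: 7.4→8, 3.7→1.5, 6.2→6, 7.5→9, 4.1→4, 9.1→11, 3.7→1.5
Mean rank = (8 + 1.5 + 6 + 9 + 4 + 11 + 1.5) / 7 = 5.86

5.86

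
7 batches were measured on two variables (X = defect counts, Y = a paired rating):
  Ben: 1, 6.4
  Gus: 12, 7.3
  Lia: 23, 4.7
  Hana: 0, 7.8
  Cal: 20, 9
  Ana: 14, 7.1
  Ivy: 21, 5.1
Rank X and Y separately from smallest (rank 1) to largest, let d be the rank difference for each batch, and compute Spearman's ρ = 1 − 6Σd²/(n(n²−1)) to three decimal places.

-0.536

Ranks of variable 1: 2, 3, 7, 1, 5, 4, 6
Ranks of variable 2: 3, 5, 1, 6, 7, 4, 2
d = r₁ − r₂: -1, -2, 6, -5, -2, 0, 4
d²: 1, 4, 36, 25, 4, 0, 16; Σd² = 86
ρ = 1 − 6·86/(7·48) = 1 − 516/336 = -0.536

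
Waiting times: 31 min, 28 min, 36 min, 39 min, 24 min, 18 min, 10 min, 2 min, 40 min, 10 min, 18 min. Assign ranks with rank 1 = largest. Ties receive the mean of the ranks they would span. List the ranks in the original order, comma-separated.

4, 5, 3, 2, 6, 7.5, 9.5, 11, 1, 9.5, 7.5

Sorted (descending): 40, 39, 36, 31, 28, 24, 18, 18, 10, 10, 2
The 2 values of 18 occupy positions 7–8 → average rank (7+8)/2 = 7.5.
The 2 values of 10 occupy positions 9–10 → average rank (9+10)/2 = 9.5.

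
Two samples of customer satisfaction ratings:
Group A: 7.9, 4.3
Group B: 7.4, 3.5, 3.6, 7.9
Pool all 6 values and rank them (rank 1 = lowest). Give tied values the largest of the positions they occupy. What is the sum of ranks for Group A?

9

Sorted (ascending): 3.5, 3.6, 4.3, 7.4, 7.9, 7.9
The 2 values of 7.9 occupy positions 5–6 → each gets rank 6.
Group A values → pooled ranks: 7.9→6, 4.3→3
Rank sum = 6 + 3 = 9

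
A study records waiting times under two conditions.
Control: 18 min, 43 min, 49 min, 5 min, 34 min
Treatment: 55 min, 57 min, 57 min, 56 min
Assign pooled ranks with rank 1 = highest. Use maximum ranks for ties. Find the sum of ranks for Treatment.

Sorted (descending): 57, 57, 56, 55, 49, 43, 34, 18, 5
The 2 values of 57 occupy positions 1–2 → each gets rank 2.
Treatment values → pooled ranks: 55→4, 57→2, 57→2, 56→3
Rank sum = 4 + 2 + 2 + 3 = 11

11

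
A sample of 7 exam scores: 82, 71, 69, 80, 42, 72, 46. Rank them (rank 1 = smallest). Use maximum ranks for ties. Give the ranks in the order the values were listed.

Sorted (ascending): 42, 46, 69, 71, 72, 80, 82
No ties — each value takes its position as its rank.

7, 4, 3, 6, 1, 5, 2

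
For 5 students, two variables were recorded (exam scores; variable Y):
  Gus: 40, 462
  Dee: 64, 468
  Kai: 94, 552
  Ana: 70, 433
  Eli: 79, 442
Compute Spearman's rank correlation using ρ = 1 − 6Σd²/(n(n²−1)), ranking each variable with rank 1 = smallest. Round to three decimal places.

0.200

Ranks of variable 1: 1, 2, 5, 3, 4
Ranks of variable 2: 3, 4, 5, 1, 2
d = r₁ − r₂: -2, -2, 0, 2, 2
d²: 4, 4, 0, 4, 4; Σd² = 16
ρ = 1 − 6·16/(5·24) = 1 − 96/120 = 0.200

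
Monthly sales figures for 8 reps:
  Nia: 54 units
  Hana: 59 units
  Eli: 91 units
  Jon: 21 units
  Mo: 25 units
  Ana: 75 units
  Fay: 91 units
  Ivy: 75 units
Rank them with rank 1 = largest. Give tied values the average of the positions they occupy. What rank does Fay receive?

Sorted (descending): 91, 91, 75, 75, 59, 54, 25, 21
The 2 values of 91 occupy positions 1–2 → average rank (1+2)/2 = 1.5.
The 2 values of 75 occupy positions 3–4 → average rank (3+4)/2 = 3.5.
Fay has value 91 units → rank 1.5.

1.5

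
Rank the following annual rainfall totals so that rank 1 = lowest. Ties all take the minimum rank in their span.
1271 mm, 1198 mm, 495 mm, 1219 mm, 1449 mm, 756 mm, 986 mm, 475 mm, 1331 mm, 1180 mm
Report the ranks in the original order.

8, 6, 2, 7, 10, 3, 4, 1, 9, 5

Sorted (ascending): 475, 495, 756, 986, 1180, 1198, 1219, 1271, 1331, 1449
No ties — each value takes its position as its rank.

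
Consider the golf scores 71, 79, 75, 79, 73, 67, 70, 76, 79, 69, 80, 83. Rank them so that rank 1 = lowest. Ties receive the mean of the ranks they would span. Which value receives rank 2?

Sorted (ascending): 67, 69, 70, 71, 73, 75, 76, 79, 79, 79, 80, 83
The 3 values of 79 occupy positions 8–10 → average rank 9.
Rank 2 → value 69.

69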